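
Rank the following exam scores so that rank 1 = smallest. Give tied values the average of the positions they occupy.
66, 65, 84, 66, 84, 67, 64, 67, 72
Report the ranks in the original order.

3.5, 2, 8.5, 3.5, 8.5, 5.5, 1, 5.5, 7

Sorted (ascending): 64, 65, 66, 66, 67, 67, 72, 84, 84
The 2 values of 66 occupy positions 3–4 → average rank (3+4)/2 = 3.5.
The 2 values of 67 occupy positions 5–6 → average rank (5+6)/2 = 5.5.
The 2 values of 84 occupy positions 8–9 → average rank (8+9)/2 = 8.5.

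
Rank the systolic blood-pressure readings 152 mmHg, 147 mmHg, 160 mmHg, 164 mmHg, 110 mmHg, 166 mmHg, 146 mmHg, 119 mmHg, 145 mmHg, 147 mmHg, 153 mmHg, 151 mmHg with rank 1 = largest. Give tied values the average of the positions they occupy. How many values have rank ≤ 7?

Sorted (descending): 166, 164, 160, 153, 152, 151, 147, 147, 146, 145, 119, 110
The 2 values of 147 occupy positions 7–8 → average rank (7+8)/2 = 7.5.
Ranks ≤ 7: {1, 2, 3, 4, 5, 6} → 6 values.

6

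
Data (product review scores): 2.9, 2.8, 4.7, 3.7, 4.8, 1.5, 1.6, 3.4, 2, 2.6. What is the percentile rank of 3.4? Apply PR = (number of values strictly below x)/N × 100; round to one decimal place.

60.0

N = 10.
Strictly below 3.4: 6. Equal to 3.4: 1.
PR = 6/10 × 100 = 60.0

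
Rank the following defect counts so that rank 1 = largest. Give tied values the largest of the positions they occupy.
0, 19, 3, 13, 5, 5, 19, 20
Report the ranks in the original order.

8, 3, 7, 4, 6, 6, 3, 1

Sorted (descending): 20, 19, 19, 13, 5, 5, 3, 0
The 2 values of 19 occupy positions 2–3 → each gets rank 3.
The 2 values of 5 occupy positions 5–6 → each gets rank 6.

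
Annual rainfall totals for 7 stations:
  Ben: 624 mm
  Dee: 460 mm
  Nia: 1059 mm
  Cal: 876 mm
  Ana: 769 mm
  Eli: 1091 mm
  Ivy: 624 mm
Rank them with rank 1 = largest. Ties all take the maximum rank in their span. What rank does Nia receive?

2

Sorted (descending): 1091, 1059, 876, 769, 624, 624, 460
The 2 values of 624 occupy positions 5–6 → each gets rank 6.
Nia has value 1059 mm → rank 2.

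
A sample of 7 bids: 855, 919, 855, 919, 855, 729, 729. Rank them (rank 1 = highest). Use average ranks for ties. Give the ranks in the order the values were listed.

4, 1.5, 4, 1.5, 4, 6.5, 6.5

Sorted (descending): 919, 919, 855, 855, 855, 729, 729
The 2 values of 919 occupy positions 1–2 → average rank (1+2)/2 = 1.5.
The 3 values of 855 occupy positions 3–5 → average rank 4.
The 2 values of 729 occupy positions 6–7 → average rank (6+7)/2 = 6.5.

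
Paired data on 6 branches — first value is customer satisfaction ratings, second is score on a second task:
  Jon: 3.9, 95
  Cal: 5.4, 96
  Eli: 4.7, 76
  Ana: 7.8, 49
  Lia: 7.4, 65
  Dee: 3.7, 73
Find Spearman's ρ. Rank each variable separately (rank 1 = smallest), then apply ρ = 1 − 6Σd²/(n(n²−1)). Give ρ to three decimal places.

Ranks of variable 1: 2, 4, 3, 6, 5, 1
Ranks of variable 2: 5, 6, 4, 1, 2, 3
d = r₁ − r₂: -3, -2, -1, 5, 3, -2
d²: 9, 4, 1, 25, 9, 4; Σd² = 52
ρ = 1 − 6·52/(6·35) = 1 − 312/210 = -0.486

-0.486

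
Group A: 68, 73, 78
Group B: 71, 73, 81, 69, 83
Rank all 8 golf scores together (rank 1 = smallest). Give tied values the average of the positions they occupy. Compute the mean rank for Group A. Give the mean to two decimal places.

3.83

Sorted (ascending): 68, 69, 71, 73, 73, 78, 81, 83
The 2 values of 73 occupy positions 4–5 → average rank (4+5)/2 = 4.5.
Group A values → pooled ranks: 68→1, 73→4.5, 78→6
Mean rank = (1 + 4.5 + 6) / 3 = 3.83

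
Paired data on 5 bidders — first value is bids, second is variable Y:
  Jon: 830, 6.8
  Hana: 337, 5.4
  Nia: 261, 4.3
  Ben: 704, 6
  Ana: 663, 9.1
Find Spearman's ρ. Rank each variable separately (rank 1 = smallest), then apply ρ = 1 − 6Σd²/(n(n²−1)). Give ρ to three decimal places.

0.700

Ranks of variable 1: 5, 2, 1, 4, 3
Ranks of variable 2: 4, 2, 1, 3, 5
d = r₁ − r₂: 1, 0, 0, 1, -2
d²: 1, 0, 0, 1, 4; Σd² = 6
ρ = 1 − 6·6/(5·24) = 1 − 36/120 = 0.700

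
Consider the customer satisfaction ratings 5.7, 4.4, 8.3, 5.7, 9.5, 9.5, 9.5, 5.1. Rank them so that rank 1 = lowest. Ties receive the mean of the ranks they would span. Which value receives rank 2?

Sorted (ascending): 4.4, 5.1, 5.7, 5.7, 8.3, 9.5, 9.5, 9.5
The 2 values of 5.7 occupy positions 3–4 → average rank (3+4)/2 = 3.5.
The 3 values of 9.5 occupy positions 6–8 → average rank 7.
Rank 2 → value 5.1.

5.1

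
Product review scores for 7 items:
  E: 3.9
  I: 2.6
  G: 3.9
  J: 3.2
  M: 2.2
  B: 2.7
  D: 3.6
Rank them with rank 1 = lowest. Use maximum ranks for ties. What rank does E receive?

7

Sorted (ascending): 2.2, 2.6, 2.7, 3.2, 3.6, 3.9, 3.9
The 2 values of 3.9 occupy positions 6–7 → each gets rank 7.
E has value 3.9 → rank 7.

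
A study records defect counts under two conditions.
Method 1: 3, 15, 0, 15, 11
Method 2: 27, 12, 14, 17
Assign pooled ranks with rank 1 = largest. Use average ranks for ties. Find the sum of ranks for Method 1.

Sorted (descending): 27, 17, 15, 15, 14, 12, 11, 3, 0
The 2 values of 15 occupy positions 3–4 → average rank (3+4)/2 = 3.5.
Method 1 values → pooled ranks: 3→8, 15→3.5, 0→9, 15→3.5, 11→7
Rank sum = 8 + 3.5 + 9 + 3.5 + 7 = 31

31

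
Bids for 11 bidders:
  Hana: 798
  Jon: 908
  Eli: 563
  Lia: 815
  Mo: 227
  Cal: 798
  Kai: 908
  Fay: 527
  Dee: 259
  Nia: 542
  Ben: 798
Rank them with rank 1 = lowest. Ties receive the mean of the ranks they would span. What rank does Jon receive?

10.5

Sorted (ascending): 227, 259, 527, 542, 563, 798, 798, 798, 815, 908, 908
The 3 values of 798 occupy positions 6–8 → average rank 7.
The 2 values of 908 occupy positions 10–11 → average rank (10+11)/2 = 10.5.
Jon has value 908 → rank 10.5.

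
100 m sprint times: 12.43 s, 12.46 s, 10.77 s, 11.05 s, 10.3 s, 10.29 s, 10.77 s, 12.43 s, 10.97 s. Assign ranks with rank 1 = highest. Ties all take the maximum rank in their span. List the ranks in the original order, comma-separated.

3, 1, 7, 4, 8, 9, 7, 3, 5

Sorted (descending): 12.46, 12.43, 12.43, 11.05, 10.97, 10.77, 10.77, 10.3, 10.29
The 2 values of 12.43 occupy positions 2–3 → each gets rank 3.
The 2 values of 10.77 occupy positions 6–7 → each gets rank 7.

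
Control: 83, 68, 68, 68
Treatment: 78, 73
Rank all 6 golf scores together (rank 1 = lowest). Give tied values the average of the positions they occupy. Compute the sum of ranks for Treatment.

Sorted (ascending): 68, 68, 68, 73, 78, 83
The 3 values of 68 occupy positions 1–3 → average rank 2.
Treatment values → pooled ranks: 78→5, 73→4
Rank sum = 5 + 4 = 9

9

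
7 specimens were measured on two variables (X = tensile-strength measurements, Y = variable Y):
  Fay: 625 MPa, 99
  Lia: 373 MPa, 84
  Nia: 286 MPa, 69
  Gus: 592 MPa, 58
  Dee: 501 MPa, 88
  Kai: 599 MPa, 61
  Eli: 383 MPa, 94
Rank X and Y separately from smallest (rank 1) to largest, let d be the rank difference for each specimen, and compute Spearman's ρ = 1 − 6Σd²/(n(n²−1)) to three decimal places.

Ranks of variable 1: 7, 2, 1, 5, 4, 6, 3
Ranks of variable 2: 7, 4, 3, 1, 5, 2, 6
d = r₁ − r₂: 0, -2, -2, 4, -1, 4, -3
d²: 0, 4, 4, 16, 1, 16, 9; Σd² = 50
ρ = 1 − 6·50/(7·48) = 1 − 300/336 = 0.107

0.107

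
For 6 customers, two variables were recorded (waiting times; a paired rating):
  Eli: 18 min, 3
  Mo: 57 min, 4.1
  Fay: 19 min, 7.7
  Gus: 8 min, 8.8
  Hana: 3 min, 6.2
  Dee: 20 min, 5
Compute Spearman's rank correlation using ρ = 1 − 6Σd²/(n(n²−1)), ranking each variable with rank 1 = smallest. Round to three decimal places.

Ranks of variable 1: 3, 6, 4, 2, 1, 5
Ranks of variable 2: 1, 2, 5, 6, 4, 3
d = r₁ − r₂: 2, 4, -1, -4, -3, 2
d²: 4, 16, 1, 16, 9, 4; Σd² = 50
ρ = 1 − 6·50/(6·35) = 1 − 300/210 = -0.429

-0.429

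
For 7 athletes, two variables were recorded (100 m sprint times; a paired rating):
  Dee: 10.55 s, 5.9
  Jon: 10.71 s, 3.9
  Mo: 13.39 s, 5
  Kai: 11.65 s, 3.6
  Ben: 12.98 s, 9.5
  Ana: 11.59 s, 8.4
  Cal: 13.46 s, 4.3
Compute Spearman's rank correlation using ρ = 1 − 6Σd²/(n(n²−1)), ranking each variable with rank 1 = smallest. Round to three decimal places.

-0.036

Ranks of variable 1: 1, 2, 6, 4, 5, 3, 7
Ranks of variable 2: 5, 2, 4, 1, 7, 6, 3
d = r₁ − r₂: -4, 0, 2, 3, -2, -3, 4
d²: 16, 0, 4, 9, 4, 9, 16; Σd² = 58
ρ = 1 − 6·58/(7·48) = 1 − 348/336 = -0.036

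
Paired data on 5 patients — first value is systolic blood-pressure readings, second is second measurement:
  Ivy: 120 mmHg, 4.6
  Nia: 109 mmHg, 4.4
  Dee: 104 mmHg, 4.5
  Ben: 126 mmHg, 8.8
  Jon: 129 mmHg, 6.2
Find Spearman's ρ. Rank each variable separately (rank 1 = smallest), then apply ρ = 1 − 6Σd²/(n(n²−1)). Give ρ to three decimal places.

Ranks of variable 1: 3, 2, 1, 4, 5
Ranks of variable 2: 3, 1, 2, 5, 4
d = r₁ − r₂: 0, 1, -1, -1, 1
d²: 0, 1, 1, 1, 1; Σd² = 4
ρ = 1 − 6·4/(5·24) = 1 − 24/120 = 0.800

0.800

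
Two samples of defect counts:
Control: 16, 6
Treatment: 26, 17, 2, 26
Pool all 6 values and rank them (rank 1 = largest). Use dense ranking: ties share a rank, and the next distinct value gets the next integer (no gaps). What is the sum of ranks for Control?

Sorted (descending): 26, 26, 17, 16, 6, 2
The 2 values of 26 share dense rank 1.
Remaining distinct values take the next consecutive integers.
Control values → pooled ranks: 16→3, 6→4
Rank sum = 3 + 4 = 7

7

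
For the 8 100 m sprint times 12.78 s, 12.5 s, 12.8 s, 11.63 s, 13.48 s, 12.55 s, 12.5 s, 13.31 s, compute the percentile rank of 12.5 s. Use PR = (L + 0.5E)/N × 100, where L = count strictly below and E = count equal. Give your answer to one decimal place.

N = 8.
Strictly below 12.5: 1. Equal to 12.5: 2.
PR = (1 + 0.5·2)/8 × 100 = 25.0

25.0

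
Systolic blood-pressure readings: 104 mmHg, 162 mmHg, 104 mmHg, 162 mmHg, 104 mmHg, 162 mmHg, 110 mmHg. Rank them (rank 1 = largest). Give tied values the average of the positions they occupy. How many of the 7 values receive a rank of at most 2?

3

Sorted (descending): 162, 162, 162, 110, 104, 104, 104
The 3 values of 162 occupy positions 1–3 → average rank 2.
The 3 values of 104 occupy positions 5–7 → average rank 6.
Ranks ≤ 2: {2, 2, 2} → 3 values.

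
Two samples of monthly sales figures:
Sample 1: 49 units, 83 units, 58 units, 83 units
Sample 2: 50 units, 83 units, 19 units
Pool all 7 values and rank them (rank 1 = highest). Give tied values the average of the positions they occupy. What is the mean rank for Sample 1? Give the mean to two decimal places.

3.50

Sorted (descending): 83, 83, 83, 58, 50, 49, 19
The 3 values of 83 occupy positions 1–3 → average rank 2.
Sample 1 values → pooled ranks: 49→6, 83→2, 58→4, 83→2
Mean rank = (6 + 2 + 4 + 2) / 4 = 3.50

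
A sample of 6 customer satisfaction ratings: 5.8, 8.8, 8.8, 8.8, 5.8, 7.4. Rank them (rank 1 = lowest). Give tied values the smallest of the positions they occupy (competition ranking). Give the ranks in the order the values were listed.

Sorted (ascending): 5.8, 5.8, 7.4, 8.8, 8.8, 8.8
The 2 values of 5.8 occupy positions 1–2 → each gets rank 1.
The 3 values of 8.8 occupy positions 4–6 → each gets rank 4.

1, 4, 4, 4, 1, 3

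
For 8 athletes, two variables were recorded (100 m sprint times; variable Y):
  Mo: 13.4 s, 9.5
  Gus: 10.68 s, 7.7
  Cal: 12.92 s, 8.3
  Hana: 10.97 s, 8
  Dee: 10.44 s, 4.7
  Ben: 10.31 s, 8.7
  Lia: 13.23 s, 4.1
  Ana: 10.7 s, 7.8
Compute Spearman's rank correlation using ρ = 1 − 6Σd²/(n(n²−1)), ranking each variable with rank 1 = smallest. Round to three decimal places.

Ranks of variable 1: 8, 3, 6, 5, 2, 1, 7, 4
Ranks of variable 2: 8, 3, 6, 5, 2, 7, 1, 4
d = r₁ − r₂: 0, 0, 0, 0, 0, -6, 6, 0
d²: 0, 0, 0, 0, 0, 36, 36, 0; Σd² = 72
ρ = 1 − 6·72/(8·63) = 1 − 432/504 = 0.143

0.143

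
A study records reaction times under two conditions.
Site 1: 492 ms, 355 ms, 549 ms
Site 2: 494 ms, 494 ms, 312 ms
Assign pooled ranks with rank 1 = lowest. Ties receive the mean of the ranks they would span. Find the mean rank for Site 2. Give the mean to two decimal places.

3.33

Sorted (ascending): 312, 355, 492, 494, 494, 549
The 2 values of 494 occupy positions 4–5 → average rank (4+5)/2 = 4.5.
Site 2 values → pooled ranks: 494→4.5, 494→4.5, 312→1
Mean rank = (4.5 + 4.5 + 1) / 3 = 3.33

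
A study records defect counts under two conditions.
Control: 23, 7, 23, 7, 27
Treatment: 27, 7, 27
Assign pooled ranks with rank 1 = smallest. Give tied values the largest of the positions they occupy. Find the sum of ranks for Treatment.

19

Sorted (ascending): 7, 7, 7, 23, 23, 27, 27, 27
The 3 values of 7 occupy positions 1–3 → each gets rank 3.
The 2 values of 23 occupy positions 4–5 → each gets rank 5.
The 3 values of 27 occupy positions 6–8 → each gets rank 8.
Treatment values → pooled ranks: 27→8, 7→3, 27→8
Rank sum = 8 + 3 + 8 = 19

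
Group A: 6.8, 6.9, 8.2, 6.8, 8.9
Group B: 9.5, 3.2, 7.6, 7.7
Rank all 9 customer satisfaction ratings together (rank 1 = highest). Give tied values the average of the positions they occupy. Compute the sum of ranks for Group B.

Sorted (descending): 9.5, 8.9, 8.2, 7.7, 7.6, 6.9, 6.8, 6.8, 3.2
The 2 values of 6.8 occupy positions 7–8 → average rank (7+8)/2 = 7.5.
Group B values → pooled ranks: 9.5→1, 3.2→9, 7.6→5, 7.7→4
Rank sum = 1 + 9 + 5 + 4 = 19

19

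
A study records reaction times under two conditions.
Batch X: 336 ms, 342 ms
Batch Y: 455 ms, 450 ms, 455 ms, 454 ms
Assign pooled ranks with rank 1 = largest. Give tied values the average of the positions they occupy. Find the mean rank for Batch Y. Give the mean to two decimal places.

Sorted (descending): 455, 455, 454, 450, 342, 336
The 2 values of 455 occupy positions 1–2 → average rank (1+2)/2 = 1.5.
Batch Y values → pooled ranks: 455→1.5, 450→4, 455→1.5, 454→3
Mean rank = (1.5 + 4 + 1.5 + 3) / 4 = 2.50

2.50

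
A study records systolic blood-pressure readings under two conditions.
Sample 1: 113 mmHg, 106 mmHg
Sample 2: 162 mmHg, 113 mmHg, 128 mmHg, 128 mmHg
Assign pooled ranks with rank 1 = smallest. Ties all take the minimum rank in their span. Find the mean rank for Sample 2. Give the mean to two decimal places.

Sorted (ascending): 106, 113, 113, 128, 128, 162
The 2 values of 113 occupy positions 2–3 → each gets rank 2.
The 2 values of 128 occupy positions 4–5 → each gets rank 4.
Sample 2 values → pooled ranks: 162→6, 113→2, 128→4, 128→4
Mean rank = (6 + 2 + 4 + 4) / 4 = 4.00

4.00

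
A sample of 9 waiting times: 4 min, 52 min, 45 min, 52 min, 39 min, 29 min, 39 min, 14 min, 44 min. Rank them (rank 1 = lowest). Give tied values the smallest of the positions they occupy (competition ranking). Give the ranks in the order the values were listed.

1, 8, 7, 8, 4, 3, 4, 2, 6

Sorted (ascending): 4, 14, 29, 39, 39, 44, 45, 52, 52
The 2 values of 39 occupy positions 4–5 → each gets rank 4.
The 2 values of 52 occupy positions 8–9 → each gets rank 8.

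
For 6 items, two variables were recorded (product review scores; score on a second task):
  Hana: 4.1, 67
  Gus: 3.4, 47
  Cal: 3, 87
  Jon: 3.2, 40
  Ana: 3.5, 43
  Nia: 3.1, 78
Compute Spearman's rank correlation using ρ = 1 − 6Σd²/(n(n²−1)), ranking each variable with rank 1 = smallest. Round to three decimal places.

-0.486

Ranks of variable 1: 6, 4, 1, 3, 5, 2
Ranks of variable 2: 4, 3, 6, 1, 2, 5
d = r₁ − r₂: 2, 1, -5, 2, 3, -3
d²: 4, 1, 25, 4, 9, 9; Σd² = 52
ρ = 1 − 6·52/(6·35) = 1 − 312/210 = -0.486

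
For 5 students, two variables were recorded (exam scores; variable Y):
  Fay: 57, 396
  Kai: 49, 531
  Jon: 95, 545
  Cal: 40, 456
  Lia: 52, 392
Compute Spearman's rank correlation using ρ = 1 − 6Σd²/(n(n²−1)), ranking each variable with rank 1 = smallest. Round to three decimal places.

0.200

Ranks of variable 1: 4, 2, 5, 1, 3
Ranks of variable 2: 2, 4, 5, 3, 1
d = r₁ − r₂: 2, -2, 0, -2, 2
d²: 4, 4, 0, 4, 4; Σd² = 16
ρ = 1 − 6·16/(5·24) = 1 − 96/120 = 0.200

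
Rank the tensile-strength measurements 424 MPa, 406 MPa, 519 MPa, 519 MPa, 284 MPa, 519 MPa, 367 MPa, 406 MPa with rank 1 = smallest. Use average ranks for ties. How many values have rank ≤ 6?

5

Sorted (ascending): 284, 367, 406, 406, 424, 519, 519, 519
The 2 values of 406 occupy positions 3–4 → average rank (3+4)/2 = 3.5.
The 3 values of 519 occupy positions 6–8 → average rank 7.
Ranks ≤ 6: {1, 2, 3.5, 3.5, 5} → 5 values.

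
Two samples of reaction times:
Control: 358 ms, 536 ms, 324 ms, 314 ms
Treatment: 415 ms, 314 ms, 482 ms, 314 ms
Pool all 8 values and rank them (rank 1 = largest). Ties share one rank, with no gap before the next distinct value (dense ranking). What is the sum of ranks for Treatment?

17

Sorted (descending): 536, 482, 415, 358, 324, 314, 314, 314
The 3 values of 314 share dense rank 6.
Remaining distinct values take the next consecutive integers.
Treatment values → pooled ranks: 415→3, 314→6, 482→2, 314→6
Rank sum = 3 + 6 + 2 + 6 = 17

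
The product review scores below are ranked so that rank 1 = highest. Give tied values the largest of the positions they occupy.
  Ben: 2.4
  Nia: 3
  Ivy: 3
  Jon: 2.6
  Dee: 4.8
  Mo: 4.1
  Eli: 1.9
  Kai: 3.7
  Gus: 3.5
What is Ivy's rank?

6

Sorted (descending): 4.8, 4.1, 3.7, 3.5, 3, 3, 2.6, 2.4, 1.9
The 2 values of 3 occupy positions 5–6 → each gets rank 6.
Ivy has value 3 → rank 6.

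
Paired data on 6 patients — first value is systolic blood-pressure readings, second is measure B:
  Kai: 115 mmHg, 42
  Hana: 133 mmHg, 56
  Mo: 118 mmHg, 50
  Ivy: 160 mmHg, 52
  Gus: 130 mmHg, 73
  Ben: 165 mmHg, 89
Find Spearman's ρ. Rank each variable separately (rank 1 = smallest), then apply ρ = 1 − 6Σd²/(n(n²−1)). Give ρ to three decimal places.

Ranks of variable 1: 1, 4, 2, 5, 3, 6
Ranks of variable 2: 1, 4, 2, 3, 5, 6
d = r₁ − r₂: 0, 0, 0, 2, -2, 0
d²: 0, 0, 0, 4, 4, 0; Σd² = 8
ρ = 1 − 6·8/(6·35) = 1 − 48/210 = 0.771

0.771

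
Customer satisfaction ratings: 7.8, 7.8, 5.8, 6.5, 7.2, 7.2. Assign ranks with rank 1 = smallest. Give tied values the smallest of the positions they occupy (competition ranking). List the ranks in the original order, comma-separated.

5, 5, 1, 2, 3, 3

Sorted (ascending): 5.8, 6.5, 7.2, 7.2, 7.8, 7.8
The 2 values of 7.2 occupy positions 3–4 → each gets rank 3.
The 2 values of 7.8 occupy positions 5–6 → each gets rank 5.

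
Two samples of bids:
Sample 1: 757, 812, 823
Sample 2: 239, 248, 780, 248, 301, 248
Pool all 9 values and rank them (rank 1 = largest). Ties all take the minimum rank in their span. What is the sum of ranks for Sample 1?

7

Sorted (descending): 823, 812, 780, 757, 301, 248, 248, 248, 239
The 3 values of 248 occupy positions 6–8 → each gets rank 6.
Sample 1 values → pooled ranks: 757→4, 812→2, 823→1
Rank sum = 4 + 2 + 1 = 7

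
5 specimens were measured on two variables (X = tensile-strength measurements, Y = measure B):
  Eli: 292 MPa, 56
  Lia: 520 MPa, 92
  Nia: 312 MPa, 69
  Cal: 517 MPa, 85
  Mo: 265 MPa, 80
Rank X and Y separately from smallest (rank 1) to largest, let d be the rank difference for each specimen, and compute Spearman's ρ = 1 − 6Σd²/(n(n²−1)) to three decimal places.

0.700

Ranks of variable 1: 2, 5, 3, 4, 1
Ranks of variable 2: 1, 5, 2, 4, 3
d = r₁ − r₂: 1, 0, 1, 0, -2
d²: 1, 0, 1, 0, 4; Σd² = 6
ρ = 1 − 6·6/(5·24) = 1 − 36/120 = 0.700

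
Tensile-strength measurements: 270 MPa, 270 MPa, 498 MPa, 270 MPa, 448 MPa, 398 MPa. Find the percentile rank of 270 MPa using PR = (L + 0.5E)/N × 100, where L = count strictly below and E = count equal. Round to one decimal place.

25.0

N = 6.
Strictly below 270: 0. Equal to 270: 3.
PR = (0 + 0.5·3)/6 × 100 = 25.0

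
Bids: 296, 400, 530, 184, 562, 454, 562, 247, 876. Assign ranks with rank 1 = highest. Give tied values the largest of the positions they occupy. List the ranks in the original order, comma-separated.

Sorted (descending): 876, 562, 562, 530, 454, 400, 296, 247, 184
The 2 values of 562 occupy positions 2–3 → each gets rank 3.

7, 6, 4, 9, 3, 5, 3, 8, 1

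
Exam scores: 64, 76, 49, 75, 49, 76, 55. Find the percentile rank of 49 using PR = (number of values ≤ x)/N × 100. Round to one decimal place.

28.6

N = 7.
Strictly below 49: 0. Equal to 49: 2.
PR = 2/7 × 100 = 28.6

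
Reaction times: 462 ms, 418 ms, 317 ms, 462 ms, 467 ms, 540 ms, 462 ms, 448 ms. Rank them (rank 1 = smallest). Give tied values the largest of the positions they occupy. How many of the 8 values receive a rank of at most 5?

Sorted (ascending): 317, 418, 448, 462, 462, 462, 467, 540
The 3 values of 462 occupy positions 4–6 → each gets rank 6.
Ranks ≤ 5: {1, 2, 3} → 3 values.

3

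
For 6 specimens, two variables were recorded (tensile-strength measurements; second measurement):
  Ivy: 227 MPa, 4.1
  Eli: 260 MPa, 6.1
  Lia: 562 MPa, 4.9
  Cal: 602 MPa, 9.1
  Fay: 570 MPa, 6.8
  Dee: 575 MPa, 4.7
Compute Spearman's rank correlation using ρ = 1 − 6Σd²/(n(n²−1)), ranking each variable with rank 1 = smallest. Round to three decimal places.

Ranks of variable 1: 1, 2, 3, 6, 4, 5
Ranks of variable 2: 1, 4, 3, 6, 5, 2
d = r₁ − r₂: 0, -2, 0, 0, -1, 3
d²: 0, 4, 0, 0, 1, 9; Σd² = 14
ρ = 1 − 6·14/(6·35) = 1 − 84/210 = 0.600

0.600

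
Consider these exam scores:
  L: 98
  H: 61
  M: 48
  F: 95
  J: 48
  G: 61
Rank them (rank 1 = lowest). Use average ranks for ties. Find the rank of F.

5

Sorted (ascending): 48, 48, 61, 61, 95, 98
The 2 values of 48 occupy positions 1–2 → average rank (1+2)/2 = 1.5.
The 2 values of 61 occupy positions 3–4 → average rank (3+4)/2 = 3.5.
F has value 95 → rank 5.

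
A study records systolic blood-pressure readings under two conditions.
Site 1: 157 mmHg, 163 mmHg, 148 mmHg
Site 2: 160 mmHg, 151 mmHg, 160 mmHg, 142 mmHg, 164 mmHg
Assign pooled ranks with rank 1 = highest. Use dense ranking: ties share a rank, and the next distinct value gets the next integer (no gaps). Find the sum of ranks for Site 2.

Sorted (descending): 164, 163, 160, 160, 157, 151, 148, 142
The 2 values of 160 share dense rank 3.
Remaining distinct values take the next consecutive integers.
Site 2 values → pooled ranks: 160→3, 151→5, 160→3, 142→7, 164→1
Rank sum = 3 + 5 + 3 + 7 + 1 = 19

19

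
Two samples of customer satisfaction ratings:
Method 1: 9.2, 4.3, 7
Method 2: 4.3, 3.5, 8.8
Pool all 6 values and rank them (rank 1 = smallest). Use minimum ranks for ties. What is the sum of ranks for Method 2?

8

Sorted (ascending): 3.5, 4.3, 4.3, 7, 8.8, 9.2
The 2 values of 4.3 occupy positions 2–3 → each gets rank 2.
Method 2 values → pooled ranks: 4.3→2, 3.5→1, 8.8→5
Rank sum = 2 + 1 + 5 = 8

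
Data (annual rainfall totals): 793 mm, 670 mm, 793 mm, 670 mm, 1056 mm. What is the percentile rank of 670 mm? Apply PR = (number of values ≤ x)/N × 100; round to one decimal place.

N = 5.
Strictly below 670: 0. Equal to 670: 2.
PR = 2/5 × 100 = 40.0

40.0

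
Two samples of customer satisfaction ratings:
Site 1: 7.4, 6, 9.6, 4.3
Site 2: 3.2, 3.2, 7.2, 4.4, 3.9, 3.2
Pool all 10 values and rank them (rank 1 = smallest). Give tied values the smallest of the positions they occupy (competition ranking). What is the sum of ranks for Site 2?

21

Sorted (ascending): 3.2, 3.2, 3.2, 3.9, 4.3, 4.4, 6, 7.2, 7.4, 9.6
The 3 values of 3.2 occupy positions 1–3 → each gets rank 1.
Site 2 values → pooled ranks: 3.2→1, 3.2→1, 7.2→8, 4.4→6, 3.9→4, 3.2→1
Rank sum = 1 + 1 + 8 + 6 + 4 + 1 = 21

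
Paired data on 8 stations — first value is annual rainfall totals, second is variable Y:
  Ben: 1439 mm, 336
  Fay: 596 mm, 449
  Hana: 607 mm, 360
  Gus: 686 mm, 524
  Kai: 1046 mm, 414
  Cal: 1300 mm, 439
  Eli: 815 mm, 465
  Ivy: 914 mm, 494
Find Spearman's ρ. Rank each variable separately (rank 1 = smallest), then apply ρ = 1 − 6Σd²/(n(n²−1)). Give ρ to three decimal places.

Ranks of variable 1: 8, 1, 2, 3, 6, 7, 4, 5
Ranks of variable 2: 1, 5, 2, 8, 3, 4, 6, 7
d = r₁ − r₂: 7, -4, 0, -5, 3, 3, -2, -2
d²: 49, 16, 0, 25, 9, 9, 4, 4; Σd² = 116
ρ = 1 − 6·116/(8·63) = 1 − 696/504 = -0.381

-0.381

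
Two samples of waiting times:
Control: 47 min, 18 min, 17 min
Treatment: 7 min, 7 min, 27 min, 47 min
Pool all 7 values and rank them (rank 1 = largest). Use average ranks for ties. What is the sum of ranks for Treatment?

Sorted (descending): 47, 47, 27, 18, 17, 7, 7
The 2 values of 47 occupy positions 1–2 → average rank (1+2)/2 = 1.5.
The 2 values of 7 occupy positions 6–7 → average rank (6+7)/2 = 6.5.
Treatment values → pooled ranks: 7→6.5, 7→6.5, 27→3, 47→1.5
Rank sum = 6.5 + 6.5 + 3 + 1.5 = 17.5

17.5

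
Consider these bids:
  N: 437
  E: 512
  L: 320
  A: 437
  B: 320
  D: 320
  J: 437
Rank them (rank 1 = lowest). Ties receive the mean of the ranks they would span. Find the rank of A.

Sorted (ascending): 320, 320, 320, 437, 437, 437, 512
The 3 values of 320 occupy positions 1–3 → average rank 2.
The 3 values of 437 occupy positions 4–6 → average rank 5.
A has value 437 → rank 5.

5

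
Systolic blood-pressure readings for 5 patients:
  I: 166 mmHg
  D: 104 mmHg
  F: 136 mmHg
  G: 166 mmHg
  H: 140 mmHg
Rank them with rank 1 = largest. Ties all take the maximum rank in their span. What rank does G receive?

2

Sorted (descending): 166, 166, 140, 136, 104
The 2 values of 166 occupy positions 1–2 → each gets rank 2.
G has value 166 mmHg → rank 2.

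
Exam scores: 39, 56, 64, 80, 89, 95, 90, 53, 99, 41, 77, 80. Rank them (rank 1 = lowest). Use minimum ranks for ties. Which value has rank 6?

Sorted (ascending): 39, 41, 53, 56, 64, 77, 80, 80, 89, 90, 95, 99
The 2 values of 80 occupy positions 7–8 → each gets rank 7.
Rank 6 → value 77.

77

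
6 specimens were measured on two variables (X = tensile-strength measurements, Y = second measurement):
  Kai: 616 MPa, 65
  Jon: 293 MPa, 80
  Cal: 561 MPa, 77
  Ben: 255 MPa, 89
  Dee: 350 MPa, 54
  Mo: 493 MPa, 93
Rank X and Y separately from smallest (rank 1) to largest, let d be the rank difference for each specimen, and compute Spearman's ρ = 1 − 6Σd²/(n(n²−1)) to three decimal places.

-0.371

Ranks of variable 1: 6, 2, 5, 1, 3, 4
Ranks of variable 2: 2, 4, 3, 5, 1, 6
d = r₁ − r₂: 4, -2, 2, -4, 2, -2
d²: 16, 4, 4, 16, 4, 4; Σd² = 48
ρ = 1 − 6·48/(6·35) = 1 − 288/210 = -0.371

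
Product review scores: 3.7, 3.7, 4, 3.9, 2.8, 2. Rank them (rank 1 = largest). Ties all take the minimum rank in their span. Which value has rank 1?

Sorted (descending): 4, 3.9, 3.7, 3.7, 2.8, 2
The 2 values of 3.7 occupy positions 3–4 → each gets rank 3.
Rank 1 → value 4.

4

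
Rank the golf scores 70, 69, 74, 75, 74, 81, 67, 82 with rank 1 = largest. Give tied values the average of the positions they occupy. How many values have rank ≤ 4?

Sorted (descending): 82, 81, 75, 74, 74, 70, 69, 67
The 2 values of 74 occupy positions 4–5 → average rank (4+5)/2 = 4.5.
Ranks ≤ 4: {1, 2, 3} → 3 values.

3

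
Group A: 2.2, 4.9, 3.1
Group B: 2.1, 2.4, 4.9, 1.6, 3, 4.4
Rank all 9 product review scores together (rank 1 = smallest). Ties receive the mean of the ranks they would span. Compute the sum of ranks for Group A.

Sorted (ascending): 1.6, 2.1, 2.2, 2.4, 3, 3.1, 4.4, 4.9, 4.9
The 2 values of 4.9 occupy positions 8–9 → average rank (8+9)/2 = 8.5.
Group A values → pooled ranks: 2.2→3, 4.9→8.5, 3.1→6
Rank sum = 3 + 8.5 + 6 = 17.5

17.5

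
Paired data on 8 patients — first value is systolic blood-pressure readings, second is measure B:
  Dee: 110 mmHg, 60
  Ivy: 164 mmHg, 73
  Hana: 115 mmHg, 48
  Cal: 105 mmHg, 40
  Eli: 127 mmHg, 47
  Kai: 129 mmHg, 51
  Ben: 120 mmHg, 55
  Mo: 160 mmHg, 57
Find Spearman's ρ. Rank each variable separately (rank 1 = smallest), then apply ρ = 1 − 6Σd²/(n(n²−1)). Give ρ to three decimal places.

0.524

Ranks of variable 1: 2, 8, 3, 1, 5, 6, 4, 7
Ranks of variable 2: 7, 8, 3, 1, 2, 4, 5, 6
d = r₁ − r₂: -5, 0, 0, 0, 3, 2, -1, 1
d²: 25, 0, 0, 0, 9, 4, 1, 1; Σd² = 40
ρ = 1 − 6·40/(8·63) = 1 − 240/504 = 0.524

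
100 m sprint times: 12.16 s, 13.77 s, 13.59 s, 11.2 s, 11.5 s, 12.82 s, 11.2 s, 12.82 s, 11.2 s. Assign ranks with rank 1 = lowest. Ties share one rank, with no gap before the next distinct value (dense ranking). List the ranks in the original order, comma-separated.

Sorted (ascending): 11.2, 11.2, 11.2, 11.5, 12.16, 12.82, 12.82, 13.59, 13.77
The 3 values of 11.2 share dense rank 1.
The 2 values of 12.82 share dense rank 4.
Remaining distinct values take the next consecutive integers.

3, 6, 5, 1, 2, 4, 1, 4, 1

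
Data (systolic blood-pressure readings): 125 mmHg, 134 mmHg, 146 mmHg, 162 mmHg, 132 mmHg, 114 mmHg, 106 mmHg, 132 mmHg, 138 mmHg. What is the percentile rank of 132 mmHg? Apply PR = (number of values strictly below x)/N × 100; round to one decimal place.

N = 9.
Strictly below 132: 3. Equal to 132: 2.
PR = 3/9 × 100 = 33.3

33.3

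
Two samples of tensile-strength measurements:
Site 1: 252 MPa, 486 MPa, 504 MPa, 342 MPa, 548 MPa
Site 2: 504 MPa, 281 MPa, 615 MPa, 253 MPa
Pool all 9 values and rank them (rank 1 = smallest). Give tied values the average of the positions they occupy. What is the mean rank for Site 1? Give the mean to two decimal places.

4.90

Sorted (ascending): 252, 253, 281, 342, 486, 504, 504, 548, 615
The 2 values of 504 occupy positions 6–7 → average rank (6+7)/2 = 6.5.
Site 1 values → pooled ranks: 252→1, 486→5, 504→6.5, 342→4, 548→8
Mean rank = (1 + 5 + 6.5 + 4 + 8) / 5 = 4.90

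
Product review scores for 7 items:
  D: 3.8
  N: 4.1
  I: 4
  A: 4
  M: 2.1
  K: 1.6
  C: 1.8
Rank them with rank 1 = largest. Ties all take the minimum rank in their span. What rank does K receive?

Sorted (descending): 4.1, 4, 4, 3.8, 2.1, 1.8, 1.6
The 2 values of 4 occupy positions 2–3 → each gets rank 2.
K has value 1.6 → rank 7.

7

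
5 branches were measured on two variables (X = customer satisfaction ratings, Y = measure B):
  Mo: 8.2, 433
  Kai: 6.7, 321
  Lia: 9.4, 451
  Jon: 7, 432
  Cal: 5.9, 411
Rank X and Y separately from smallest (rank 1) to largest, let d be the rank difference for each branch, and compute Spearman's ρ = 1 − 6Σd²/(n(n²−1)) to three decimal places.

0.900

Ranks of variable 1: 4, 2, 5, 3, 1
Ranks of variable 2: 4, 1, 5, 3, 2
d = r₁ − r₂: 0, 1, 0, 0, -1
d²: 0, 1, 0, 0, 1; Σd² = 2
ρ = 1 − 6·2/(5·24) = 1 − 12/120 = 0.900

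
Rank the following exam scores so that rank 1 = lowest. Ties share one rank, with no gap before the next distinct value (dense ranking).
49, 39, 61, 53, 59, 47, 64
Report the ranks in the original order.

3, 1, 6, 4, 5, 2, 7

Sorted (ascending): 39, 47, 49, 53, 59, 61, 64
No ties — each value takes its position as its rank.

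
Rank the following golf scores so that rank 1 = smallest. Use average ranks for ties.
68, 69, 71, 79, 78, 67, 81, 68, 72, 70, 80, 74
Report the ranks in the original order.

Sorted (ascending): 67, 68, 68, 69, 70, 71, 72, 74, 78, 79, 80, 81
The 2 values of 68 occupy positions 2–3 → average rank (2+3)/2 = 2.5.

2.5, 4, 6, 10, 9, 1, 12, 2.5, 7, 5, 11, 8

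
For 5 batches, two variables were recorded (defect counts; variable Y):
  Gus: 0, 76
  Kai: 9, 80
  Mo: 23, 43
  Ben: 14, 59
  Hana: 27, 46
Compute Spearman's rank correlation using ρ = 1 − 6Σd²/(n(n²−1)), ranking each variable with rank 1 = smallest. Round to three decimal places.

Ranks of variable 1: 1, 2, 4, 3, 5
Ranks of variable 2: 4, 5, 1, 3, 2
d = r₁ − r₂: -3, -3, 3, 0, 3
d²: 9, 9, 9, 0, 9; Σd² = 36
ρ = 1 − 6·36/(5·24) = 1 − 216/120 = -0.800

-0.800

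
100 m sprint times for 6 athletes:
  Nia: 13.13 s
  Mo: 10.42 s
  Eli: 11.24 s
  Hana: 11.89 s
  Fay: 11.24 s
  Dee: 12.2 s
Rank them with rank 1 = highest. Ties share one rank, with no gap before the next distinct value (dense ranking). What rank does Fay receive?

4

Sorted (descending): 13.13, 12.2, 11.89, 11.24, 11.24, 10.42
The 2 values of 11.24 share dense rank 4.
Remaining distinct values take the next consecutive integers.
Fay has value 11.24 s → rank 4.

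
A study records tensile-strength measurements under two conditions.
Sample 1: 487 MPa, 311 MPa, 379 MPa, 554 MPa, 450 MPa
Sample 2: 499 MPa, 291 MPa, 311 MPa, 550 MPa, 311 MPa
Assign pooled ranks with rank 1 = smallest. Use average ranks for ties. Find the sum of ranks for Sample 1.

31

Sorted (ascending): 291, 311, 311, 311, 379, 450, 487, 499, 550, 554
The 3 values of 311 occupy positions 2–4 → average rank 3.
Sample 1 values → pooled ranks: 487→7, 311→3, 379→5, 554→10, 450→6
Rank sum = 7 + 3 + 5 + 10 + 6 = 31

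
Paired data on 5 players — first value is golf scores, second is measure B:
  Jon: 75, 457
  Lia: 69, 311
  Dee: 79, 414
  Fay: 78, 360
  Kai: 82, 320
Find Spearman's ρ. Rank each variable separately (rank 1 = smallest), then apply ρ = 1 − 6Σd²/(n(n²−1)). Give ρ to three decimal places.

0.100

Ranks of variable 1: 2, 1, 4, 3, 5
Ranks of variable 2: 5, 1, 4, 3, 2
d = r₁ − r₂: -3, 0, 0, 0, 3
d²: 9, 0, 0, 0, 9; Σd² = 18
ρ = 1 − 6·18/(5·24) = 1 − 108/120 = 0.100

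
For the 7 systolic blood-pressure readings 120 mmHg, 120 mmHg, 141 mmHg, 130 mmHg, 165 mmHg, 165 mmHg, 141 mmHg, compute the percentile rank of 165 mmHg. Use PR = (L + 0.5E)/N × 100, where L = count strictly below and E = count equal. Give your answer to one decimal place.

N = 7.
Strictly below 165: 5. Equal to 165: 2.
PR = (5 + 0.5·2)/7 × 100 = 85.7

85.7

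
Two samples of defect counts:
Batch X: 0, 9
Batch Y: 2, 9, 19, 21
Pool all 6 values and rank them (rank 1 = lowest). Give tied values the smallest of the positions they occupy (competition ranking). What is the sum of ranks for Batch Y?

16

Sorted (ascending): 0, 2, 9, 9, 19, 21
The 2 values of 9 occupy positions 3–4 → each gets rank 3.
Batch Y values → pooled ranks: 2→2, 9→3, 19→5, 21→6
Rank sum = 2 + 3 + 5 + 6 = 16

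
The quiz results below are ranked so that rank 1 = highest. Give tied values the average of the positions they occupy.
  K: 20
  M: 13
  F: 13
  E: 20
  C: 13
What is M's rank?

Sorted (descending): 20, 20, 13, 13, 13
The 2 values of 20 occupy positions 1–2 → average rank (1+2)/2 = 1.5.
The 3 values of 13 occupy positions 3–5 → average rank 4.
M has value 13 → rank 4.

4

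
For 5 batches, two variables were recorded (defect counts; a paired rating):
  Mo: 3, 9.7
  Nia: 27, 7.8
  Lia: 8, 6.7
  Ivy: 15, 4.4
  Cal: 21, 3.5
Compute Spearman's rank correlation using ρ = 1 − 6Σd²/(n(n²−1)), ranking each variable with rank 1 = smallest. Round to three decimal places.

-0.400

Ranks of variable 1: 1, 5, 2, 3, 4
Ranks of variable 2: 5, 4, 3, 2, 1
d = r₁ − r₂: -4, 1, -1, 1, 3
d²: 16, 1, 1, 1, 9; Σd² = 28
ρ = 1 − 6·28/(5·24) = 1 − 168/120 = -0.400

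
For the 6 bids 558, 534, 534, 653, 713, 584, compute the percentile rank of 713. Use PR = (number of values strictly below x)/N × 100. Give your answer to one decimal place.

83.3

N = 6.
Strictly below 713: 5. Equal to 713: 1.
PR = 5/6 × 100 = 83.3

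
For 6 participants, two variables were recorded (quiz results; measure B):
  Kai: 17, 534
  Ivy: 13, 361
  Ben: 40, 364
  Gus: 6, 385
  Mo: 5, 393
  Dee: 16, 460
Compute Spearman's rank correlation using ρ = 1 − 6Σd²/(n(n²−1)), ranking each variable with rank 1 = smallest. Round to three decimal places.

0.086

Ranks of variable 1: 5, 3, 6, 2, 1, 4
Ranks of variable 2: 6, 1, 2, 3, 4, 5
d = r₁ − r₂: -1, 2, 4, -1, -3, -1
d²: 1, 4, 16, 1, 9, 1; Σd² = 32
ρ = 1 − 6·32/(6·35) = 1 − 192/210 = 0.086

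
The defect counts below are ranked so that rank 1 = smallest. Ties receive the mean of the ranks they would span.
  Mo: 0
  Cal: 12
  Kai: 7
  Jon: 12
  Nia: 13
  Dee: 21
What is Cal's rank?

3.5

Sorted (ascending): 0, 7, 12, 12, 13, 21
The 2 values of 12 occupy positions 3–4 → average rank (3+4)/2 = 3.5.
Cal has value 12 → rank 3.5.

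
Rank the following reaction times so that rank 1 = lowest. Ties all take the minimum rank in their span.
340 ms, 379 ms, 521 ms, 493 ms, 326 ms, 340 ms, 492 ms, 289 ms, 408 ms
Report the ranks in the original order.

Sorted (ascending): 289, 326, 340, 340, 379, 408, 492, 493, 521
The 2 values of 340 occupy positions 3–4 → each gets rank 3.

3, 5, 9, 8, 2, 3, 7, 1, 6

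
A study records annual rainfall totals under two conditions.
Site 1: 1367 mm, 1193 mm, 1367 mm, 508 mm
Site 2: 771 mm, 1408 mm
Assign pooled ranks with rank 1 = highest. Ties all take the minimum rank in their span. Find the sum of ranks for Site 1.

Sorted (descending): 1408, 1367, 1367, 1193, 771, 508
The 2 values of 1367 occupy positions 2–3 → each gets rank 2.
Site 1 values → pooled ranks: 1367→2, 1193→4, 1367→2, 508→6
Rank sum = 2 + 4 + 2 + 6 = 14

14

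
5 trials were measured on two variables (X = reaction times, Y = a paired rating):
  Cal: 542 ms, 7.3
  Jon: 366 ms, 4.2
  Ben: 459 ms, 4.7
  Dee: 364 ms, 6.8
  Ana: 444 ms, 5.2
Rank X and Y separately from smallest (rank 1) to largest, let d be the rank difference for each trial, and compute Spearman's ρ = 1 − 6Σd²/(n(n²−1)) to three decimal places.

Ranks of variable 1: 5, 2, 4, 1, 3
Ranks of variable 2: 5, 1, 2, 4, 3
d = r₁ − r₂: 0, 1, 2, -3, 0
d²: 0, 1, 4, 9, 0; Σd² = 14
ρ = 1 − 6·14/(5·24) = 1 − 84/120 = 0.300

0.300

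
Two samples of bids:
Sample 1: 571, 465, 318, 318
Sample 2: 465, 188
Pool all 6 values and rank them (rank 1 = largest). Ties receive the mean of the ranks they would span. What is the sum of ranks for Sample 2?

Sorted (descending): 571, 465, 465, 318, 318, 188
The 2 values of 465 occupy positions 2–3 → average rank (2+3)/2 = 2.5.
The 2 values of 318 occupy positions 4–5 → average rank (4+5)/2 = 4.5.
Sample 2 values → pooled ranks: 465→2.5, 188→6
Rank sum = 2.5 + 6 = 8.5

8.5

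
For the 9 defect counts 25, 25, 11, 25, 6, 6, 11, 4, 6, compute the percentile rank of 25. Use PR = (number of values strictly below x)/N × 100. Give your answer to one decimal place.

66.7

N = 9.
Strictly below 25: 6. Equal to 25: 3.
PR = 6/9 × 100 = 66.7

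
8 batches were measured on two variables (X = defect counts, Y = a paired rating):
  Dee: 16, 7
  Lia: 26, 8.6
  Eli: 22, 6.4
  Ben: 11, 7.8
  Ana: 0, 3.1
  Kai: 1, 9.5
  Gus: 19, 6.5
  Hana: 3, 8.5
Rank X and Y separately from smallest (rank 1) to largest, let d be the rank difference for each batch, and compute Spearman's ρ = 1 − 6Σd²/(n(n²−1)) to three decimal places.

0.024

Ranks of variable 1: 5, 8, 7, 4, 1, 2, 6, 3
Ranks of variable 2: 4, 7, 2, 5, 1, 8, 3, 6
d = r₁ − r₂: 1, 1, 5, -1, 0, -6, 3, -3
d²: 1, 1, 25, 1, 0, 36, 9, 9; Σd² = 82
ρ = 1 − 6·82/(8·63) = 1 − 492/504 = 0.024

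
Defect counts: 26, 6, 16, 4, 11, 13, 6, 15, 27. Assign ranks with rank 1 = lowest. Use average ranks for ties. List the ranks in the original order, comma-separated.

8, 2.5, 7, 1, 4, 5, 2.5, 6, 9

Sorted (ascending): 4, 6, 6, 11, 13, 15, 16, 26, 27
The 2 values of 6 occupy positions 2–3 → average rank (2+3)/2 = 2.5.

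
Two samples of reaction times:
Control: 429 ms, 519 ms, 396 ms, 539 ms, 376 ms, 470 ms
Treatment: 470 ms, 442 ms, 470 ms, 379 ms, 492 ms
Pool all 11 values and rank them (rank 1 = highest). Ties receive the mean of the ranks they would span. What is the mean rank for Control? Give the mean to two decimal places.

6.00

Sorted (descending): 539, 519, 492, 470, 470, 470, 442, 429, 396, 379, 376
The 3 values of 470 occupy positions 4–6 → average rank 5.
Control values → pooled ranks: 429→8, 519→2, 396→9, 539→1, 376→11, 470→5
Mean rank = (8 + 2 + 9 + 1 + 11 + 5) / 6 = 6.00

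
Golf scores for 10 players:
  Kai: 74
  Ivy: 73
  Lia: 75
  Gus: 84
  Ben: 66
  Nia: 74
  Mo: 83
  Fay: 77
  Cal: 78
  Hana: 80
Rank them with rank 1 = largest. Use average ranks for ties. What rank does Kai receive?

7.5

Sorted (descending): 84, 83, 80, 78, 77, 75, 74, 74, 73, 66
The 2 values of 74 occupy positions 7–8 → average rank (7+8)/2 = 7.5.
Kai has value 74 → rank 7.5.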